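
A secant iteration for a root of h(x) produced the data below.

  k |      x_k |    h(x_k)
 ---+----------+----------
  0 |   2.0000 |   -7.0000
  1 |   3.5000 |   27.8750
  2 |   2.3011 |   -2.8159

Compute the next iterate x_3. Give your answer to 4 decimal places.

x_3 = 2.3011 − (-2.8159)·(2.3011 − 3.5000) / (-2.8159 − 27.8750)
   = 2.3011 − (3.375983)/(-30.690900) = 2.411099

2.4111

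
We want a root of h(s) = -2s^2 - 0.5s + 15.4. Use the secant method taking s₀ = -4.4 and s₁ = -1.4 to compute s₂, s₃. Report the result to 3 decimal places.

h(-4.4) = -21.12000, h(-1.4) = 12.18000
s₂ = -1.40000 − 12.18000·(-1.40000 − (-4.40000)) / (12.18000 − (-21.12000)) = -1.40000 − (36.54000)/(33.30000) = -2.49730
h(-2.49730) = 4.17566
s₃ = -2.49730 − 4.17566·(-2.49730 − (-1.40000)) / (4.17566 − 12.18000) = -2.49730 − (-4.58194)/(-8.00434) = -3.06973

-2.497, -3.070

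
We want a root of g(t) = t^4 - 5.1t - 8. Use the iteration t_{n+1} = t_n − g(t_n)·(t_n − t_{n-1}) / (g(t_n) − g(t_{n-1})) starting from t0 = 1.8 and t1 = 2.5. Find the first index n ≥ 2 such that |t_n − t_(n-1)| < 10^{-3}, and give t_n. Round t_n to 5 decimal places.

n = 6, t_n = 2.07644

g(1.8) = -6.6824000, g(2.5) = 18.3125000
t2 = 2.5000000 − 18.3125000·(0.7000000)/(24.9949000) = 1.9871454;  |Δ| = 0.5128546
g(1.9871454) = -2.5418405
t3 = 1.9871454 − (-2.5418405)·(-0.5128546)/(-20.8543405) = 2.0496549;  |Δ| = 0.0625095
g(2.0496549) = -0.8041233
t4 = 2.0496549 − (-0.8041233)·(0.0625095)/(1.7377172) = 2.0785810;  |Δ| = 0.0289261
g(2.0785810) = 0.0659476
t5 = 2.0785810 − 0.0659476·(0.0289261)/(0.8700709) = 2.0763885;  |Δ| = 0.0021925
g(2.0763885) = -0.0015043
t6 = 2.0763885 − (-0.0015043)·(-0.0021925)/(-0.0674519) = 2.0764374;  |Δ| = 0.0000489
|t6 − t5| = 0.0000489 < 10^{-3}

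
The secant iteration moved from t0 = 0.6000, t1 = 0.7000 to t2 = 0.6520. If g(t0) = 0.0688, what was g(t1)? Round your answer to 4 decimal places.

-0.0635

The secant line through (0.6000, 0.0688) and (0.7000, g(t1)) crosses zero at t2 = 0.6520.
So (0.6000, 0.0688), (0.7000, g(t1)), (0.6520, 0) are collinear:
g(t1) = 0.0688 · (0.7000 − 0.6520) / (0.6000 − 0.6520) = 0.0688 · (0.048000)/(-0.052000) = -0.063508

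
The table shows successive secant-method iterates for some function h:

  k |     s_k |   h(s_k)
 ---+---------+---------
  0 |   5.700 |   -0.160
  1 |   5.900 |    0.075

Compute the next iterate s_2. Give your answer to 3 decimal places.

5.836

s_2 = 5.900 − 0.075·(5.900 − 5.700) / (0.075 − (-0.160))
   = 5.900 − (0.01500)/(0.23500) = 5.83617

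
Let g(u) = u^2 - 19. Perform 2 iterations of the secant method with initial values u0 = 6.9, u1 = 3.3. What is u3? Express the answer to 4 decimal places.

4.3967

g(6.9) = 28.610000, g(3.3) = -8.110000
u2 = 3.300000 − (-8.110000)·(3.300000 − 6.900000) / (-8.110000 − 28.610000) = 3.300000 − (29.196000)/(-36.720000) = 4.095098
g(4.095098) = -2.230172
u3 = 4.095098 − (-2.230172)·(4.095098 − 3.300000) / (-2.230172 − (-8.110000)) = 4.095098 − (-1.773205)/(5.879828) = 4.396672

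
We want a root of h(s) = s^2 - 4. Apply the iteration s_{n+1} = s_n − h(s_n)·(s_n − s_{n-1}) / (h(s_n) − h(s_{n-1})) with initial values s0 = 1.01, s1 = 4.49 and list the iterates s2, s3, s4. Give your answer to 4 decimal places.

h(1.01) = -2.979900, h(4.49) = 16.160100
s2 = 4.490000 − 16.160100·(4.490000 − 1.010000) / (16.160100 − (-2.979900)) = 4.490000 − (56.237148)/(19.140000) = 1.551800
h(1.551800) = -1.591917
s3 = 1.551800 − (-1.591917)·(1.551800 − 4.490000) / (-1.591917 − 16.160100) = 1.551800 − (4.677370)/(-17.752017) = 1.815284
h(1.815284) = -0.704745
s4 = 1.815284 − (-0.704745)·(1.815284 − 1.551800) / (-0.704745 − (-1.591917)) = 1.815284 − (-0.185689)/(0.887172) = 2.024588

1.5518, 1.8153, 2.0246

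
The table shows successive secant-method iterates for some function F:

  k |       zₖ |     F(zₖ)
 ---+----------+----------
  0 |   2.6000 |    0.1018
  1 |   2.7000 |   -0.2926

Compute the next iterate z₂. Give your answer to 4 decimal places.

2.6258

z₂ = 2.7000 − (-0.2926)·(2.7000 − 2.6000) / (-0.2926 − 0.1018)
   = 2.7000 − (-0.029260)/(-0.394400) = 2.625811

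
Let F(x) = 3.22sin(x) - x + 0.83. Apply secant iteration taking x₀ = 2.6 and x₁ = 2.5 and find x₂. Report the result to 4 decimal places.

F(2.6) = -0.110086, F(2.5) = 0.257080
x₂ = 2.500000 − 0.257080·(2.500000 − 2.600000) / (0.257080 − (-0.110086)) = 2.500000 − (-0.025708)/(0.367166) = 2.570017

2.5700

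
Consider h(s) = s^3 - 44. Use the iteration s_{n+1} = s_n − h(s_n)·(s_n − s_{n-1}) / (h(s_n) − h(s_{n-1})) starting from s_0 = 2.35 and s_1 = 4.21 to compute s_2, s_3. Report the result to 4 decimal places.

h(2.35) = -31.022125, h(4.21) = 30.618461
s_2 = 4.210000 − 30.618461·(4.210000 − 2.350000) / (30.618461 − (-31.022125)) = 4.210000 − (56.950337)/(61.640586) = 3.286090
h(3.286090) = -8.515518
s_3 = 3.286090 − (-8.515518)·(3.286090 − 4.210000) / (-8.515518 − 30.618461) = 3.286090 − (7.867570)/(-39.133979) = 3.487132

3.2861, 3.4871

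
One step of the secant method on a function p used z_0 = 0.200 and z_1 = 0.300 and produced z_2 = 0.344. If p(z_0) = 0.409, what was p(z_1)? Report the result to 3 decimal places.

0.125

The secant line through (0.200, 0.409) and (0.300, p(z_1)) crosses zero at z_2 = 0.344.
So (0.200, 0.409), (0.300, p(z_1)), (0.344, 0) are collinear:
p(z_1) = 0.409 · (0.300 − 0.344) / (0.200 − 0.344) = 0.409 · (-0.04400)/(-0.14400) = 0.12497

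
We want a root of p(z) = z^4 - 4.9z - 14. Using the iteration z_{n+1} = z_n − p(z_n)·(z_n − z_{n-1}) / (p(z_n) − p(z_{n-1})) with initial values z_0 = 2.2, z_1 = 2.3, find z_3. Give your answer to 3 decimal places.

p(2.2) = -1.35440, p(2.3) = 2.71410
z_2 = 2.30000 − 2.71410·(2.30000 − 2.20000) / (2.71410 − (-1.35440)) = 2.30000 − (0.27141)/(4.06850) = 2.23329
p(2.23329) = -0.06713
z_3 = 2.23329 − (-0.06713)·(2.23329 − 2.30000) / (-0.06713 − 2.71410) = 2.23329 − (0.00448)/(-2.78123) = 2.23490

2.235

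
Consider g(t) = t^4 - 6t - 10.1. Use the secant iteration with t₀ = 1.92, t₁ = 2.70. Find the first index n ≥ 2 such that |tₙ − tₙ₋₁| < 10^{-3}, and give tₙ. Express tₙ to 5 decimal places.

n = 6, tₙ = 2.19656

g(1.92) = -8.0304550, g(2.70) = 26.8441000
t₂ = 2.7000000 − 26.8441000·(0.7800000)/(34.8745550) = 2.0996082;  |Δ| = 0.6003918
g(2.0996082) = -3.2640600
t₃ = 2.0996082 − (-3.2640600)·(-0.6003918)/(-30.1081600) = 2.1646973;  |Δ| = 0.0650892
g(2.1646973) = -1.1303889
t₄ = 2.1646973 − (-1.1303889)·(0.0650892)/(2.1336710) = 2.1991807;  |Δ| = 0.0344833
g(2.1991807) = 0.0956381
t₅ = 2.1991807 − 0.0956381·(0.0344833)/(1.2260270) = 2.1964907;  |Δ| = 0.0026899
g(2.1964907) = -0.0024538
t₆ = 2.1964907 − (-0.0024538)·(-0.0026899)/(-0.0980919) = 2.1965580;  |Δ| = 0.0000673
|t₆ − t₅| = 0.0000673 < 10^{-3}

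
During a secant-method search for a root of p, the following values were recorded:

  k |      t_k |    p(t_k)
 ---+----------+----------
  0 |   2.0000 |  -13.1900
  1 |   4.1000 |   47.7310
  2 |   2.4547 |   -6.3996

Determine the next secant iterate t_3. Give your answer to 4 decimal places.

t_3 = 2.4547 − (-6.3996)·(2.4547 − 4.1000) / (-6.3996 − 47.7310)
   = 2.4547 − (10.529262)/(-54.130600) = 2.649216

2.6492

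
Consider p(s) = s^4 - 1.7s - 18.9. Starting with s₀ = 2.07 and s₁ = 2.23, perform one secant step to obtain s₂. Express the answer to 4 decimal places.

p(2.07) = -4.058632, p(2.23) = 2.038734
s₂ = 2.230000 − 2.038734·(2.230000 − 2.070000) / (2.038734 − (-4.058632)) = 2.230000 − (0.326198)/(6.097366) = 2.176502

2.1765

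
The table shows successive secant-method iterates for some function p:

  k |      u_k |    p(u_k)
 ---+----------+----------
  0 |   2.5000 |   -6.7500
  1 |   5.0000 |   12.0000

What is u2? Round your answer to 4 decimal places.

u2 = 5.0000 − 12.0000·(5.0000 − 2.5000) / (12.0000 − (-6.7500))
   = 5.0000 − (30.000000)/(18.750000) = 3.400000

3.4000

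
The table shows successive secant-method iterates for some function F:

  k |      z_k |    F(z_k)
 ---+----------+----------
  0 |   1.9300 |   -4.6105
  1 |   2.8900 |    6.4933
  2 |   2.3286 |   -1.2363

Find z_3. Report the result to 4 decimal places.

2.4184

z_3 = 2.3286 − (-1.2363)·(2.3286 − 2.8900) / (-1.2363 − 6.4933)
   = 2.3286 − (0.694059)/(-7.729600) = 2.418392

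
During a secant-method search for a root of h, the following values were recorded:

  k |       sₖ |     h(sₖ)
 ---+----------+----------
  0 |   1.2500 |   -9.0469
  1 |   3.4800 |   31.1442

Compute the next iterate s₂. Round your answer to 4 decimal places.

1.7520

s₂ = 3.4800 − 31.1442·(3.4800 − 1.2500) / (31.1442 − (-9.0469))
   = 3.4800 − (69.451566)/(40.191100) = 1.751967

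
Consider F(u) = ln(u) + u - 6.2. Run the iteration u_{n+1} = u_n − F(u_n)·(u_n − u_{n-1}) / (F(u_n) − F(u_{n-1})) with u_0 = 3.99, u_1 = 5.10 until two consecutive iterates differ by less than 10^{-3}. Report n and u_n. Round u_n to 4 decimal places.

F(3.99) = -0.826209, F(5.10) = 0.529241
u_2 = 5.100000 − 0.529241·(1.110000)/(1.355449) = 4.666596;  |Δ| = 0.433404
F(4.666596) = 0.007026
u_3 = 4.666596 − 0.007026·(-0.433404)/(-0.522215) = 4.660765;  |Δ| = 0.005831
F(4.660765) = -0.000055
u_4 = 4.660765 − (-0.000055)·(-0.005831)/(-0.007081) = 4.660811;  |Δ| = 0.000046
|u_4 − u_3| = 0.000046 < 10^{-3}

n = 4, u_n = 4.6608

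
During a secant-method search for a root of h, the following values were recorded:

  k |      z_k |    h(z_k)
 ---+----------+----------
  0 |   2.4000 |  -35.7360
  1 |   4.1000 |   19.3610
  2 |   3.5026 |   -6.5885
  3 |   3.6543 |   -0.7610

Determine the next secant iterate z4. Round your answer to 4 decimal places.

z4 = 3.6543 − (-0.7610)·(3.6543 − 3.5026) / (-0.7610 − (-6.5885))
   = 3.6543 − (-0.115444)/(5.827500) = 3.674110

3.6741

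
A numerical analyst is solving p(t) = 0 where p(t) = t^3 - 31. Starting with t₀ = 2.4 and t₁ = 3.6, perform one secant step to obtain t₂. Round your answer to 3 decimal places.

3.028

p(2.4) = -17.17600, p(3.6) = 15.65600
t₂ = 3.60000 − 15.65600·(3.60000 − 2.40000) / (15.65600 − (-17.17600)) = 3.60000 − (18.78720)/(32.83200) = 3.02778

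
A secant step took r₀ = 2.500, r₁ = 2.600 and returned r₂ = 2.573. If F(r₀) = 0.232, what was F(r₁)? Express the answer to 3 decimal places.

The secant line through (2.500, 0.232) and (2.600, F(r₁)) crosses zero at r₂ = 2.573.
So (2.500, 0.232), (2.600, F(r₁)), (2.573, 0) are collinear:
F(r₁) = 0.232 · (2.600 − 2.573) / (2.500 − 2.573) = 0.232 · (0.02700)/(-0.07300) = -0.08581

-0.086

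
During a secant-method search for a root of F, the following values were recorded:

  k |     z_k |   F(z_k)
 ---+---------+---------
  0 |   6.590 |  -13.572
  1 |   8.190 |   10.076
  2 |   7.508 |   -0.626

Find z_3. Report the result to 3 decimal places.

7.548

z_3 = 7.508 − (-0.626)·(7.508 − 8.190) / (-0.626 − 10.076)
   = 7.508 − (0.42693)/(-10.70200) = 7.54789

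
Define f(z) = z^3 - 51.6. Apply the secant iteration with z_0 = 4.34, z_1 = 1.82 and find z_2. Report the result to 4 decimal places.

f(4.34) = 30.146504, f(1.82) = -45.571432
z_2 = 1.820000 − (-45.571432)·(1.820000 − 4.340000) / (-45.571432 − 30.146504) = 1.820000 − (114.840009)/(-75.717936) = 3.336682

3.3367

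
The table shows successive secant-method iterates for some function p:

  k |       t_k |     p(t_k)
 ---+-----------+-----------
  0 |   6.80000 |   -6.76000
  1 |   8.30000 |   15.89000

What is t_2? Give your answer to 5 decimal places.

t_2 = 8.30000 − 15.89000·(8.30000 − 6.80000) / (15.89000 − (-6.76000))
   = 8.30000 − (23.8350000)/(22.6500000) = 7.2476821

7.24768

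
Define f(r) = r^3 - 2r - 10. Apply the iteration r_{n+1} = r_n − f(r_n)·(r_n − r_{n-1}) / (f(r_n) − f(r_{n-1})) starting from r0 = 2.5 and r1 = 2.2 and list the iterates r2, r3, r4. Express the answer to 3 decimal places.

2.457, 2.463, 2.462

f(2.5) = 0.62500, f(2.2) = -3.75200
r2 = 2.20000 − (-3.75200)·(2.20000 − 2.50000) / (-3.75200 − 0.62500) = 2.20000 − (1.12560)/(-4.37700) = 2.45716
f(2.45716) = -0.07884
r3 = 2.45716 − (-0.07884)·(2.45716 − 2.20000) / (-0.07884 − (-3.75200)) = 2.45716 − (-0.02028)/(3.67316) = 2.46268
f(2.46268) = 0.01032
r4 = 2.46268 − 0.01032·(2.46268 − 2.45716) / (0.01032 − (-0.07884)) = 2.46268 − (0.00006)/(0.08917) = 2.46204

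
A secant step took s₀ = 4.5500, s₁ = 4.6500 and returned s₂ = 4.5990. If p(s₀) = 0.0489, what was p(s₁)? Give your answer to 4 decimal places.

-0.0509

The secant line through (4.5500, 0.0489) and (4.6500, p(s₁)) crosses zero at s₂ = 4.5990.
So (4.5500, 0.0489), (4.6500, p(s₁)), (4.5990, 0) are collinear:
p(s₁) = 0.0489 · (4.6500 − 4.5990) / (4.5500 − 4.5990) = 0.0489 · (0.051000)/(-0.049000) = -0.050896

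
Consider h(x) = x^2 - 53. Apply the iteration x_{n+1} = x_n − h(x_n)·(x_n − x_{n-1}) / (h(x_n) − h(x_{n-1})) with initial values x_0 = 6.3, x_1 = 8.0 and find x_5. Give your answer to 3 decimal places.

h(6.3) = -13.31000, h(8.0) = 11.00000
x_2 = 8.00000 − 11.00000·(8.00000 − 6.30000) / (11.00000 − (-13.31000)) = 8.00000 − (18.70000)/(24.31000) = 7.23077
h(7.23077) = -0.71598
x_3 = 7.23077 − (-0.71598)·(7.23077 − 8.00000) / (-0.71598 − 11.00000) = 7.23077 − (0.55075)/(-11.71598) = 7.27778
h(7.27778) = -0.03395
x_4 = 7.27778 − (-0.03395)·(7.27778 − 7.23077) / (-0.03395 − (-0.71598)) = 7.27778 − (-0.00160)/(0.68203) = 7.28012
h(7.28012) = 0.00012
x_5 = 7.28012 − 0.00012·(7.28012 − 7.27778) / (0.00012 − (-0.03395)) = 7.28012 − (0.00000)/(0.03407) = 7.28011

7.280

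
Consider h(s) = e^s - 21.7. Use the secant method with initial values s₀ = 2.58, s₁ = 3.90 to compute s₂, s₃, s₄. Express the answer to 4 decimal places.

2.8900, 3.0092, 3.0840

h(2.58) = -8.502862, h(3.90) = 27.702449
s₂ = 3.900000 − 27.702449·(3.900000 − 2.580000) / (27.702449 − (-8.502862)) = 3.900000 − (36.567233)/(36.205311) = 2.890004
h(2.890004) = -3.706625
s₃ = 2.890004 − (-3.706625)·(2.890004 − 3.900000) / (-3.706625 − 27.702449) = 2.890004 − (3.743678)/(-31.409074) = 3.009195
h(3.009195) = -1.428933
s₄ = 3.009195 − (-1.428933)·(3.009195 − 2.890004) / (-1.428933 − (-3.706625)) = 3.009195 − (-0.170316)/(2.277692) = 3.083970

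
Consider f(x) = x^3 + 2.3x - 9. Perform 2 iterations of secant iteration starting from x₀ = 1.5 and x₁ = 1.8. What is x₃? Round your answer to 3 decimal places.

1.716

f(1.5) = -2.17500, f(1.8) = 0.97200
x₂ = 1.80000 − 0.97200·(1.80000 − 1.50000) / (0.97200 − (-2.17500)) = 1.80000 − (0.29160)/(3.14700) = 1.70734
f(1.70734) = -0.09620
x₃ = 1.70734 − (-0.09620)·(1.70734 − 1.80000) / (-0.09620 − 0.97200) = 1.70734 − (0.00891)/(-1.06820) = 1.71569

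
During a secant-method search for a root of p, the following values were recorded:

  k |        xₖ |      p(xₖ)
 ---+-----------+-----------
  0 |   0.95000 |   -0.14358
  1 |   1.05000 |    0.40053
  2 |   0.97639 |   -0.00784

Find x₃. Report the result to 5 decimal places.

x₃ = 0.97639 − (-0.00784)·(0.97639 − 1.05000) / (-0.00784 − 0.40053)
   = 0.97639 − (0.0005771)/(-0.4083700) = 0.9778032

0.97780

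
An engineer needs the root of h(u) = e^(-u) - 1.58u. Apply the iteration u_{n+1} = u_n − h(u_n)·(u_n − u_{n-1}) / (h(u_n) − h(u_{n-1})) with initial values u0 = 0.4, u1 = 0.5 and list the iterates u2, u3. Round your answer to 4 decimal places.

0.4173, 0.4171

h(0.4) = 0.038320, h(0.5) = -0.183469
u2 = 0.500000 − (-0.183469)·(0.500000 − 0.400000) / (-0.183469 − 0.038320) = 0.500000 − (-0.018347)/(-0.221789) = 0.417278
h(0.417278) = -0.000461
u3 = 0.417278 − (-0.000461)·(0.417278 − 0.500000) / (-0.000461 − (-0.183469)) = 0.417278 − (0.000038)/(0.183009) = 0.417069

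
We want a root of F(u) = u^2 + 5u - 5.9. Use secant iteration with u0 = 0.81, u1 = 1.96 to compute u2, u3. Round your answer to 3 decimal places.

0.964, 0.983

F(0.81) = -1.19390, F(1.96) = 7.74160
u2 = 1.96000 − 7.74160·(1.96000 − 0.81000) / (7.74160 − (-1.19390)) = 1.96000 − (8.90284)/(8.93550) = 0.96366
F(0.96366) = -0.15309
u3 = 0.96366 − (-0.15309)·(0.96366 − 1.96000) / (-0.15309 − 7.74160) = 0.96366 − (0.15253)/(-7.89469) = 0.98298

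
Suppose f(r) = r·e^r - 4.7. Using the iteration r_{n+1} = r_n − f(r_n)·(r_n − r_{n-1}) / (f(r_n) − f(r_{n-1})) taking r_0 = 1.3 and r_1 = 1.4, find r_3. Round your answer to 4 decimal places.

1.2917

f(1.3) = 0.070086, f(1.4) = 0.977280
r_2 = 1.400000 − 0.977280·(1.400000 − 1.300000) / (0.977280 − 0.070086) = 1.400000 − (0.097728)/(0.907194) = 1.292274
f(1.292274) = 0.005247
r_3 = 1.292274 − 0.005247·(1.292274 − 1.400000) / (0.005247 − 0.977280) = 1.292274 − (-0.000565)/(-0.972033) = 1.291693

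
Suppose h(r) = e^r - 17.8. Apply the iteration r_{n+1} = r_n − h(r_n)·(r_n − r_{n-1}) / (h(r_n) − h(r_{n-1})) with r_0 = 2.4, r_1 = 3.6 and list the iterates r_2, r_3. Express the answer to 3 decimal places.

2.718, 2.827

h(2.4) = -6.77682, h(3.6) = 18.79823
r_2 = 3.60000 − 18.79823·(3.60000 − 2.40000) / (18.79823 − (-6.77682)) = 3.60000 − (22.55788)/(25.57506) = 2.71797
h(2.71797) = -2.65041
r_3 = 2.71797 − (-2.65041)·(2.71797 − 3.60000) / (-2.65041 − 18.79823) = 2.71797 − (2.33773)/(-21.44865) = 2.82697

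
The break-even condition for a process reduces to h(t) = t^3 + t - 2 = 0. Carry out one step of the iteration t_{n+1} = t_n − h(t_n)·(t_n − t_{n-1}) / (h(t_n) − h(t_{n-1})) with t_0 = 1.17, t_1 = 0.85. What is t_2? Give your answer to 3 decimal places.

0.981

h(1.17) = 0.77161, h(0.85) = -0.53588
t_2 = 0.85000 − (-0.53588)·(0.85000 − 1.17000) / (-0.53588 − 0.77161) = 0.85000 − (0.17148)/(-1.30749) = 0.98115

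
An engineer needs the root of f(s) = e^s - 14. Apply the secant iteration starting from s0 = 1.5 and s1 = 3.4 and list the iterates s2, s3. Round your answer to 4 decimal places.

2.2097, 2.4887

f(1.5) = -9.518311, f(3.4) = 15.964100
s2 = 3.400000 − 15.964100·(3.400000 − 1.500000) / (15.964100 − (-9.518311)) = 3.400000 − (30.331790)/(25.482411) = 2.209697
f(2.209697) = -4.887045
s3 = 2.209697 − (-4.887045)·(2.209697 − 3.400000) / (-4.887045 − 15.964100) = 2.209697 − (5.817065)/(-20.851145) = 2.488678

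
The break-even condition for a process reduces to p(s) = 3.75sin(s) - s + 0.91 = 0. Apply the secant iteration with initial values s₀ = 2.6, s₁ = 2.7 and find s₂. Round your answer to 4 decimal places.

p(2.6) = 0.243130, p(2.7) = -0.187325
s₂ = 2.700000 − (-0.187325)·(2.700000 − 2.600000) / (-0.187325 − 0.243130) = 2.700000 − (-0.018733)/(-0.430456) = 2.656482

2.6565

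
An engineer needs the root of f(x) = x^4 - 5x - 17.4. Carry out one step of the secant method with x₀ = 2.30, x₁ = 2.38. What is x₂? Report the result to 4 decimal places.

2.3198

f(2.30) = -0.915900, f(2.38) = 2.785427
x₂ = 2.380000 − 2.785427·(2.380000 − 2.300000) / (2.785427 − (-0.915900)) = 2.380000 − (0.222834)/(3.701327) = 2.319796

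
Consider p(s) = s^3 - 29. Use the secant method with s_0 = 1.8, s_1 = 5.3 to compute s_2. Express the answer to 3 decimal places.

2.367

p(1.8) = -23.16800, p(5.3) = 119.87700
s_2 = 5.30000 − 119.87700·(5.30000 − 1.80000) / (119.87700 − (-23.16800)) = 5.30000 − (419.56950)/(143.04500) = 2.36687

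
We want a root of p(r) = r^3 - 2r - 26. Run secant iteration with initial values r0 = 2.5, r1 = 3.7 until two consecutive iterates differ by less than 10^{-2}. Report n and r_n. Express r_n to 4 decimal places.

n = 5, r_n = 3.1871

p(2.5) = -15.375000, p(3.7) = 17.253000
r2 = 3.700000 − 17.253000·(1.200000)/(32.628000) = 3.065465;  |Δ| = 0.634535
p(3.065465) = -3.324517
r3 = 3.065465 − (-3.324517)·(-0.634535)/(-20.577517) = 3.167981;  |Δ| = 0.102516
p(3.167981) = -0.541774
r4 = 3.167981 − (-0.541774)·(0.102516)/(2.782743) = 3.187940;  |Δ| = 0.019959
p(3.187940) = 0.023030
r5 = 3.187940 − 0.023030·(0.019959)/(0.564804) = 3.187126;  |Δ| = 0.000814
|r5 − r4| = 0.000814 < 10^{-2}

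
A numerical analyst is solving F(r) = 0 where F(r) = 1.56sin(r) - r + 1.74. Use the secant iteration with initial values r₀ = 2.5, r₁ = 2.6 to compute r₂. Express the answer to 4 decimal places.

F(2.5) = 0.173617, F(2.6) = -0.055818
r₂ = 2.600000 − (-0.055818)·(2.600000 − 2.500000) / (-0.055818 − 0.173617) = 2.600000 − (-0.005582)/(-0.229434) = 2.575672

2.5757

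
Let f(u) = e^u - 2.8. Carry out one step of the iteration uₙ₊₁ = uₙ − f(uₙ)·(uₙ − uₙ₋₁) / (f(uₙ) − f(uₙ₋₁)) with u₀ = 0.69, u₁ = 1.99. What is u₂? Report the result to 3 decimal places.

f(0.69) = -0.80628, f(1.99) = 4.51553
u₂ = 1.99000 − 4.51553·(1.99000 − 0.69000) / (4.51553 − (-0.80628)) = 1.99000 − (5.87019)/(5.32182) = 0.88696

0.887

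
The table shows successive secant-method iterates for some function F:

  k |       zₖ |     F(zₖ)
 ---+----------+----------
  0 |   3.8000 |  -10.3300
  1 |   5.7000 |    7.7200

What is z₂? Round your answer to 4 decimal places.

z₂ = 5.7000 − 7.7200·(5.7000 − 3.8000) / (7.7200 − (-10.3300))
   = 5.7000 − (14.668000)/(18.050000) = 4.887368

4.8874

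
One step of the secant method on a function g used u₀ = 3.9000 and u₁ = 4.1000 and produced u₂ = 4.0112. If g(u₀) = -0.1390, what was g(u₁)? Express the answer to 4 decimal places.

0.1110

The secant line through (3.9000, -0.1390) and (4.1000, g(u₁)) crosses zero at u₂ = 4.0112.
So (3.9000, -0.1390), (4.1000, g(u₁)), (4.0112, 0) are collinear:
g(u₁) = -0.1390 · (4.1000 − 4.0112) / (3.9000 − 4.0112) = -0.1390 · (0.088800)/(-0.111200) = 0.111000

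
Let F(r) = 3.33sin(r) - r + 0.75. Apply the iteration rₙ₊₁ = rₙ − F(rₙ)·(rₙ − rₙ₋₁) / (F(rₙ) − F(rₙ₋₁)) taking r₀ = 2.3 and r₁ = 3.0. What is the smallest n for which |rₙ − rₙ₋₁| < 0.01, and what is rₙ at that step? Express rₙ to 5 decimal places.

n = 4, rₙ = 2.56512

F(2.3) = 0.9331984, F(3.0) = -1.7800704
r₂ = 3.0000000 − (-1.7800704)·(0.7000000)/(-2.7132687) = 2.5407572;  |Δ| = 0.4592428
F(2.5407572) = 0.0917979
r₃ = 2.5407572 − 0.0917979·(-0.4592428)/(1.8718683) = 2.5632788;  |Δ| = 0.0225216
F(2.5632788) = 0.0069418
r₄ = 2.5632788 − 0.0069418·(0.0225216)/(-0.0848561) = 2.5651212;  |Δ| = 0.0018424
|r₄ − r₃| = 0.0018424 < 0.01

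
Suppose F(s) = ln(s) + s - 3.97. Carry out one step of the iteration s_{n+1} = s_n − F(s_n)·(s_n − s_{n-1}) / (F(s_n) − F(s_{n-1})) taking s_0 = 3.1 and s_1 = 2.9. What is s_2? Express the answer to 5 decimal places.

F(3.1) = 0.2614021, F(2.9) = -0.0052893
s_2 = 2.9000000 − (-0.0052893)·(2.9000000 − 3.1000000) / (-0.0052893 − 0.2614021) = 2.9000000 − (0.0010579)/(-0.2666914) = 2.9039666

2.90397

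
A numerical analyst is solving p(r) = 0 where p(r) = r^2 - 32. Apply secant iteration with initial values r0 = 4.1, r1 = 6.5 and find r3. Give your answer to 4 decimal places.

p(4.1) = -15.190000, p(6.5) = 10.250000
r2 = 6.500000 − 10.250000·(6.500000 − 4.100000) / (10.250000 − (-15.190000)) = 6.500000 − (24.600000)/(25.440000) = 5.533019
p(5.533019) = -1.385702
r3 = 5.533019 − (-1.385702)·(5.533019 − 6.500000) / (-1.385702 − 10.250000) = 5.533019 − (1.339948)/(-11.635702) = 5.648177

5.6482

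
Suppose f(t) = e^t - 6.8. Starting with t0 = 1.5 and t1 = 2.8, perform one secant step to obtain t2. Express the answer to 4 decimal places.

1.7519

f(1.5) = -2.318311, f(2.8) = 9.644647
t2 = 2.800000 − 9.644647·(2.800000 − 1.500000) / (9.644647 − (-2.318311)) = 2.800000 − (12.538041)/(11.962958) = 1.751928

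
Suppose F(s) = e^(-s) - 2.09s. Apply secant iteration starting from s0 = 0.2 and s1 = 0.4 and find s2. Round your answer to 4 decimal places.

0.3415

F(0.2) = 0.400731, F(0.4) = -0.165680
s2 = 0.400000 − (-0.165680)·(0.400000 − 0.200000) / (-0.165680 − 0.400731) = 0.400000 − (-0.033136)/(-0.566411) = 0.341498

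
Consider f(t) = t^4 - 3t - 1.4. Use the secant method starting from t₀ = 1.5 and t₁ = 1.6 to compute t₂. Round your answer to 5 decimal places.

1.57031

f(1.5) = -0.8375000, f(1.6) = 0.3536000
t₂ = 1.6000000 − 0.3536000·(1.6000000 − 1.5000000) / (0.3536000 − (-0.8375000)) = 1.6000000 − (0.0353600)/(1.1911000) = 1.5703132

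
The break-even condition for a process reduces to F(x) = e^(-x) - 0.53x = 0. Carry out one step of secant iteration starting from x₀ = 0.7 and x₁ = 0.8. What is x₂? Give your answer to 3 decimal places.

F(0.7) = 0.12559, F(0.8) = 0.02533
x₂ = 0.80000 − 0.02533·(0.80000 − 0.70000) / (0.02533 − 0.12559) = 0.80000 − (0.00253)/(-0.10026) = 0.82526

0.825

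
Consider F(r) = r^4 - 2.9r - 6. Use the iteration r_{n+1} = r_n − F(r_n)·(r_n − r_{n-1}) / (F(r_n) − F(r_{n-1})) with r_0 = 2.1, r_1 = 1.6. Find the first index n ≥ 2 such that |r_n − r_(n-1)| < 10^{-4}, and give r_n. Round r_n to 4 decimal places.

n = 6, r_n = 1.8342

F(2.1) = 7.358100, F(1.6) = -4.086400
r_2 = 1.600000 − (-4.086400)·(-0.500000)/(-11.444500) = 1.778531;  |Δ| = 0.178531
F(1.778531) = -1.152076
r_3 = 1.778531 − (-1.152076)·(0.178531)/(2.934324) = 1.848626;  |Δ| = 0.070095
F(1.848626) = 0.317735
r_4 = 1.848626 − 0.317735·(0.070095)/(1.469812) = 1.833473;  |Δ| = 0.015153
F(1.833473) = -0.016551
r_5 = 1.833473 − (-0.016551)·(-0.015153)/(-0.334286) = 1.834224;  |Δ| = 0.000750
F(1.834224) = -0.000219
r_6 = 1.834224 − (-0.000219)·(0.000750)/(0.016332) = 1.834234;  |Δ| = 0.000010
|r_6 − r_5| = 0.000010 < 10^{-4}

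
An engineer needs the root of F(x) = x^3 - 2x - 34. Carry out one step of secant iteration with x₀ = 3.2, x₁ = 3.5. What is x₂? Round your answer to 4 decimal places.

3.4408

F(3.2) = -7.632000, F(3.5) = 1.875000
x₂ = 3.500000 − 1.875000·(3.500000 − 3.200000) / (1.875000 − (-7.632000)) = 3.500000 − (0.562500)/(9.507000) = 3.440833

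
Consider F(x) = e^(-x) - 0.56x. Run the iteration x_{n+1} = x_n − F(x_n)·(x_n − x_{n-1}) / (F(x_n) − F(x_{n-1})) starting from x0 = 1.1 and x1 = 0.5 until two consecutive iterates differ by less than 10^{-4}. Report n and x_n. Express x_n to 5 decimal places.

n = 5, x_n = 0.80132

F(1.1) = -0.2831289, F(0.5) = 0.3265307
x2 = 0.5000000 − 0.3265307·(-0.6000000)/(0.6096596) = 0.8213570;  |Δ| = 0.3213570
F(0.8213570) = -0.0201256
x3 = 0.8213570 − (-0.0201256)·(0.3213570)/(-0.3466562) = 0.8027003;  |Δ| = 0.0186568
F(0.8027003) = -0.0013948
x4 = 0.8027003 − (-0.0013948)·(-0.0186568)/(0.0187307) = 0.8013109;  |Δ| = 0.0013893
F(0.8013109) = 0.0000062
x5 = 0.8013109 − 0.0000062·(-0.0013893)/(0.0014010) = 0.8013171;  |Δ| = 0.0000062
|x5 − x4| = 0.0000062 < 10^{-4}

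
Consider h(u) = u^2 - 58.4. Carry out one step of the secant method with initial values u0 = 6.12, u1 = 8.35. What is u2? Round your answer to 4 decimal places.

7.5675

h(6.12) = -20.945600, h(8.35) = 11.322500
u2 = 8.350000 − 11.322500·(8.350000 − 6.120000) / (11.322500 − (-20.945600)) = 8.350000 − (25.249175)/(32.268100) = 7.567519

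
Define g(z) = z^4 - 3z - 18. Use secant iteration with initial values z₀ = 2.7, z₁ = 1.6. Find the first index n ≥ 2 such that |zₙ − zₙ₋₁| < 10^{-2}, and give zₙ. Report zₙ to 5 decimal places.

n = 6, zₙ = 2.22908

g(2.7) = 27.0441000, g(1.6) = -16.2464000
z₂ = 1.6000000 − (-16.2464000)·(-1.1000000)/(-43.2905000) = 2.0128167;  |Δ| = 0.4128167
g(2.0128167) = -7.6243573
z₃ = 2.0128167 − (-7.6243573)·(0.4128167)/(8.6220427) = 2.3778649;  |Δ| = 0.3650483
g(2.3778649) = 6.8368542
z₄ = 2.3778649 − 6.8368542·(0.3650483)/(14.4612115) = 2.2052804;  |Δ| = 0.1725846
g(2.2052804) = -0.9645281
z₅ = 2.2052804 − (-0.9645281)·(-0.1725846)/(-7.8013823) = 2.2266180;  |Δ| = 0.0213376
g(2.2266180) = -0.0997997
z₆ = 2.2266180 − (-0.0997997)·(0.0213376)/(0.8647284) = 2.2290806;  |Δ| = 0.0024626
|z₆ − z₅| = 0.0024626 < 10^{-2}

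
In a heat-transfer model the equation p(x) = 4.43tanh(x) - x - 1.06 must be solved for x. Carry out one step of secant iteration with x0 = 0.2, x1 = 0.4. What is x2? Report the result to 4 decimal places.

p(0.2) = -0.385627, p(0.4) = 0.223174
x2 = 0.400000 − 0.223174·(0.400000 − 0.200000) / (0.223174 − (-0.385627)) = 0.400000 − (0.044635)/(0.608801) = 0.326684

0.3267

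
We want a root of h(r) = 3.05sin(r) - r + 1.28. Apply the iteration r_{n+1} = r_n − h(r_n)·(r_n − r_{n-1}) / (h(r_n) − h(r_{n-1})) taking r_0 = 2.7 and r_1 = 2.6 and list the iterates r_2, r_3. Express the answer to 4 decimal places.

2.6684, 2.6688

h(2.7) = -0.116491, h(2.6) = 0.252279
r_2 = 2.600000 − 0.252279·(2.600000 − 2.700000) / (0.252279 − (-0.116491)) = 2.600000 − (-0.025228)/(0.368771) = 2.668411
h(2.668411) = 0.001537
r_3 = 2.668411 − 0.001537·(2.668411 − 2.600000) / (0.001537 − 0.252279) = 2.668411 − (0.000105)/(-0.250742) = 2.668830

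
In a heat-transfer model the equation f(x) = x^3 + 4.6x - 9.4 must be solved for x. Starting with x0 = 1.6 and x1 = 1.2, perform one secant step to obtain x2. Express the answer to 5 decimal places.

1.40456

f(1.6) = 2.0560000, f(1.2) = -2.1520000
x2 = 1.2000000 − (-2.1520000)·(1.2000000 − 1.6000000) / (-2.1520000 − 2.0560000) = 1.2000000 − (0.8608000)/(-4.2080000) = 1.4045627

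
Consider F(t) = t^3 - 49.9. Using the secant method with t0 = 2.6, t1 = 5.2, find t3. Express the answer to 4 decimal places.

F(2.6) = -32.324000, F(5.2) = 90.708000
t2 = 5.200000 − 90.708000·(5.200000 − 2.600000) / (90.708000 − (-32.324000)) = 5.200000 − (235.840800)/(123.032000) = 3.283094
F(3.283094) = -14.512500
t3 = 3.283094 − (-14.512500)·(3.283094 − 5.200000) / (-14.512500 − 90.708000) = 3.283094 − (27.819100)/(-105.220500) = 3.547482

3.5475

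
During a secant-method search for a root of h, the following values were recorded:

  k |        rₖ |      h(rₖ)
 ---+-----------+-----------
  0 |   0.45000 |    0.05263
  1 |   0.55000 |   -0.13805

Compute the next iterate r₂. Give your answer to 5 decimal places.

0.47760

r₂ = 0.55000 − (-0.13805)·(0.55000 − 0.45000) / (-0.13805 − 0.05263)
   = 0.55000 − (-0.0138050)/(-0.1906800) = 0.4776012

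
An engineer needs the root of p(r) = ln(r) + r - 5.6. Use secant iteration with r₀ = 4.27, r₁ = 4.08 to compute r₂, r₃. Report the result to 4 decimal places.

p(4.27) = 0.121614, p(4.08) = -0.113903
r₂ = 4.080000 − (-0.113903)·(4.080000 − 4.270000) / (-0.113903 − 0.121614) = 4.080000 − (0.021642)/(-0.235517) = 4.171890
p(4.171890) = 0.000259
r₃ = 4.171890 − 0.000259·(4.171890 − 4.080000) / (0.000259 − (-0.113903)) = 4.171890 − (0.000024)/(0.114162) = 4.171681

4.1719, 4.1717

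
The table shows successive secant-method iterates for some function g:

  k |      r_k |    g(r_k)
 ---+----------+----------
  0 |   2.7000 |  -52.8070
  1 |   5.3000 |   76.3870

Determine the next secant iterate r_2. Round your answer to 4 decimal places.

3.7627

r_2 = 5.3000 − 76.3870·(5.3000 − 2.7000) / (76.3870 − (-52.8070))
   = 5.3000 − (198.606200)/(129.194000) = 3.762729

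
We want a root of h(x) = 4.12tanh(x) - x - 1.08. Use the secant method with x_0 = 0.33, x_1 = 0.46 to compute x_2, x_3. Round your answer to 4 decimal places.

0.3685, 0.3667

h(0.33) = -0.097694, h(0.46) = 0.231947
x_2 = 0.460000 − 0.231947·(0.460000 − 0.330000) / (0.231947 − (-0.097694)) = 0.460000 − (0.030153)/(0.329641) = 0.368528
h(0.368528) = 0.004609
x_3 = 0.368528 − 0.004609·(0.368528 − 0.460000) / (0.004609 − 0.231947) = 0.368528 − (-0.000422)/(-0.227338) = 0.366673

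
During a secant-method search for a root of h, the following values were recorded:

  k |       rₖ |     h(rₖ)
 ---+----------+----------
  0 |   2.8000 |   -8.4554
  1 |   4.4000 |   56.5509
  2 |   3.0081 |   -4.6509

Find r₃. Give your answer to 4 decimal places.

r₃ = 3.0081 − (-4.6509)·(3.0081 − 4.4000) / (-4.6509 − 56.5509)
   = 3.0081 − (6.473588)/(-61.201800) = 3.113874

3.1139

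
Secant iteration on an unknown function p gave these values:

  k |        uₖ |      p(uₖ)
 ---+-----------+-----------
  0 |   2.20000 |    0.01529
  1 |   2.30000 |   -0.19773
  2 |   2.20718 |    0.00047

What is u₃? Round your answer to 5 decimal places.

u₃ = 2.20718 − 0.00047·(2.20718 − 2.30000) / (0.00047 − (-0.19773))
   = 2.20718 − (-0.0000436)/(0.1982000) = 2.2074001

2.20740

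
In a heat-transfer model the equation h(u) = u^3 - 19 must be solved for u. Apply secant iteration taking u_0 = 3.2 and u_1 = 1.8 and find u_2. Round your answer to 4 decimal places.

h(3.2) = 13.768000, h(1.8) = -13.168000
u_2 = 1.800000 − (-13.168000)·(1.800000 − 3.200000) / (-13.168000 − 13.768000) = 1.800000 − (18.435200)/(-26.936000) = 2.484407

2.4844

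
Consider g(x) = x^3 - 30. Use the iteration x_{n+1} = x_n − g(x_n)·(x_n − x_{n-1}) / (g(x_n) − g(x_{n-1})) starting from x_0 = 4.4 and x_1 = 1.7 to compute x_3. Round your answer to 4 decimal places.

g(4.4) = 55.184000, g(1.7) = -25.087000
x_2 = 1.700000 − (-25.087000)·(1.700000 − 4.400000) / (-25.087000 − 55.184000) = 1.700000 − (67.734900)/(-80.271000) = 2.543828
g(2.543828) = -13.538738
x_3 = 2.543828 − (-13.538738)·(2.543828 − 1.700000) / (-13.538738 − (-25.087000)) = 2.543828 − (-11.424364)/(11.548262) = 3.533099

3.5331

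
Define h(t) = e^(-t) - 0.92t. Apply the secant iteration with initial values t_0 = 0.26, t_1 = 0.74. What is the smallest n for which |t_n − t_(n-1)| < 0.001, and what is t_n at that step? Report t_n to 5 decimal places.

h(0.26) = 0.5318516, h(0.74) = -0.2036861
t_2 = 0.7400000 − (-0.2036861)·(0.4800000)/(-0.7355377) = 0.6070778;  |Δ| = 0.1329222
h(0.6070778) = -0.0135705
t_3 = 0.6070778 − (-0.0135705)·(-0.1329222)/(0.1901155) = 0.5975897;  |Δ| = 0.0094881
h(0.5975897) = 0.0003535
t_4 = 0.5975897 − 0.0003535·(-0.0094881)/(0.0139240) = 0.5978306;  |Δ| = 0.0002409
|t_4 − t_3| = 0.0002409 < 0.001

n = 4, t_n = 0.59783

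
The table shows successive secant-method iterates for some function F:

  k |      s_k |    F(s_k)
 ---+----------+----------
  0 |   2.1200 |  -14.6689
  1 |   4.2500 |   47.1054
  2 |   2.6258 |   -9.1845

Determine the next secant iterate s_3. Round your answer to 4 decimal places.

s_3 = 2.6258 − (-9.1845)·(2.6258 − 4.2500) / (-9.1845 − 47.1054)
   = 2.6258 − (14.917465)/(-56.289900) = 2.890811

2.8908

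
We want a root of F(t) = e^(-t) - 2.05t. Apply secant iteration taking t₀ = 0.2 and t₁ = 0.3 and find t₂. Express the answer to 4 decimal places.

F(0.2) = 0.408731, F(0.3) = 0.125818
t₂ = 0.300000 − 0.125818·(0.300000 − 0.200000) / (0.125818 − 0.408731) = 0.300000 − (0.012582)/(-0.282913) = 0.344472

0.3445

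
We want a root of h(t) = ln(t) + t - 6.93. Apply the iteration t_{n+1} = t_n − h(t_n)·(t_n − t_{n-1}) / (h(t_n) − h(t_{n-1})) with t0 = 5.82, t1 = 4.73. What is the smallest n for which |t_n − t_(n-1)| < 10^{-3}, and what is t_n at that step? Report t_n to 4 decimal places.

n = 4, t_n = 5.2683

h(5.82) = 0.651300, h(4.73) = -0.646075
t2 = 4.730000 − (-0.646075)·(-1.090000)/(-1.297375) = 5.272805;  |Δ| = 0.542805
h(5.272805) = 0.005367
t3 = 5.272805 − 0.005367·(0.542805)/(0.651442) = 5.268333;  |Δ| = 0.004472
h(5.268333) = 0.000047
t4 = 5.268333 − 0.000047·(-0.004472)/(-0.005321) = 5.268294;  |Δ| = 0.000039
|t4 − t3| = 0.000039 < 10^{-3}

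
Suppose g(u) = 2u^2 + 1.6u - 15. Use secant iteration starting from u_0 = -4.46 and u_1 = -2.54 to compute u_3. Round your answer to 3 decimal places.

-3.185

g(-4.46) = 17.64720, g(-2.54) = -6.16080
u_2 = -2.54000 − (-6.16080)·(-2.54000 − (-4.46000)) / (-6.16080 − 17.64720) = -2.54000 − (-11.82874)/(-23.80800) = -3.03684
g(-3.03684) = -1.41416
u_3 = -3.03684 − (-1.41416)·(-3.03684 − (-2.54000)) / (-1.41416 − (-6.16080)) = -3.03684 − (0.70261)/(4.74664) = -3.18486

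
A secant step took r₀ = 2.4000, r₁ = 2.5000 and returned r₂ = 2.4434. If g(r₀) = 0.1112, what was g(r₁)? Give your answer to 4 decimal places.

-0.1450

The secant line through (2.4000, 0.1112) and (2.5000, g(r₁)) crosses zero at r₂ = 2.4434.
So (2.4000, 0.1112), (2.5000, g(r₁)), (2.4434, 0) are collinear:
g(r₁) = 0.1112 · (2.5000 − 2.4434) / (2.4000 − 2.4434) = 0.1112 · (0.056600)/(-0.043400) = -0.145021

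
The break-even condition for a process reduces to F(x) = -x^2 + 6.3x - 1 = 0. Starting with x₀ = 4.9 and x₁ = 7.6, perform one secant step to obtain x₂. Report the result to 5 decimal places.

5.84516

F(4.9) = 5.8600000, F(7.6) = -10.8800000
x₂ = 7.6000000 − (-10.8800000)·(7.6000000 − 4.9000000) / (-10.8800000 − 5.8600000) = 7.6000000 − (-29.3760000)/(-16.7400000) = 5.8451613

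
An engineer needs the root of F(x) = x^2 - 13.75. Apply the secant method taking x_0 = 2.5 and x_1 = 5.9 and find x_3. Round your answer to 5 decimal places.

3.63374

F(2.5) = -7.5000000, F(5.9) = 21.0600000
x_2 = 5.9000000 − 21.0600000·(5.9000000 − 2.5000000) / (21.0600000 − (-7.5000000)) = 5.9000000 − (71.6040000)/(28.5600000) = 3.3928571
F(3.3928571) = -2.2385204
x_3 = 3.3928571 − (-2.2385204)·(3.3928571 − 5.9000000) / (-2.2385204 − 21.0600000) = 3.3928571 − (5.6122905)/(-23.2985204) = 3.6337433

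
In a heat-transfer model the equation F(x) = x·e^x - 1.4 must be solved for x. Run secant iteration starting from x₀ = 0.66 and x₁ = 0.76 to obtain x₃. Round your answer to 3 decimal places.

F(0.66) = -0.12304, F(0.76) = 0.22509
x₂ = 0.76000 − 0.22509·(0.76000 − 0.66000) / (0.22509 − (-0.12304)) = 0.76000 − (0.02251)/(0.34813) = 0.69534
F(0.69534) = -0.00626
x₃ = 0.69534 − (-0.00626)·(0.69534 − 0.76000) / (-0.00626 − 0.22509) = 0.69534 − (0.00040)/(-0.23135) = 0.69709

0.697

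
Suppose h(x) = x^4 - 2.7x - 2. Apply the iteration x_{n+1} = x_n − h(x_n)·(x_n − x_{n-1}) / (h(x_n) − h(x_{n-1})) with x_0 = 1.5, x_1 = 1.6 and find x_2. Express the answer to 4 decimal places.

h(1.5) = -0.987500, h(1.6) = 0.233600
x_2 = 1.600000 − 0.233600·(1.600000 − 1.500000) / (0.233600 − (-0.987500)) = 1.600000 − (0.023360)/(1.221100) = 1.580870

1.5809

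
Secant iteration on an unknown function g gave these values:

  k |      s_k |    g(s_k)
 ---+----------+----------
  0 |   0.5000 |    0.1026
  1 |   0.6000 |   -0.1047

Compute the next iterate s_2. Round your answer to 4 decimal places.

0.5495

s_2 = 0.6000 − (-0.1047)·(0.6000 − 0.5000) / (-0.1047 − 0.1026)
   = 0.6000 − (-0.010470)/(-0.207300) = 0.549493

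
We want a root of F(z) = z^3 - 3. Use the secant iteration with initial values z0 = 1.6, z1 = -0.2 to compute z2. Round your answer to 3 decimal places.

F(1.6) = 1.09600, F(-0.2) = -3.00800
z2 = -0.20000 − (-3.00800)·(-0.20000 − 1.60000) / (-3.00800 − 1.09600) = -0.20000 − (5.41440)/(-4.10400) = 1.11930

1.119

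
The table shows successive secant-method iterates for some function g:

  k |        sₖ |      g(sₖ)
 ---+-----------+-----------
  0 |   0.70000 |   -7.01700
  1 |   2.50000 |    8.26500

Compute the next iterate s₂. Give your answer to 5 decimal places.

s₂ = 2.50000 − 8.26500·(2.50000 − 0.70000) / (8.26500 − (-7.01700))
   = 2.50000 − (14.8770000)/(15.2820000) = 1.5265018

1.52650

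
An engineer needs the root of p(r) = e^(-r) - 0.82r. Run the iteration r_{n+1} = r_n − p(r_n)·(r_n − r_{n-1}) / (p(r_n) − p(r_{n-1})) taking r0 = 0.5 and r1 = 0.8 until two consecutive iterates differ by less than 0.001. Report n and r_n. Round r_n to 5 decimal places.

n = 4, r_n = 0.64185

p(0.5) = 0.1965307, p(0.8) = -0.2066710
r2 = 0.8000000 − (-0.2066710)·(0.3000000)/(-0.4032017) = 0.6462276;  |Δ| = 0.1537724
p(0.6462276) = -0.0058877
r3 = 0.6462276 − (-0.0058877)·(-0.1537724)/(0.2007833) = 0.6417184;  |Δ| = 0.0045092
p(0.6417184) = 0.0001780
r4 = 0.6417184 − 0.0001780·(-0.0045092)/(0.0060658) = 0.6418507;  |Δ| = 0.0001324
|r4 − r3| = 0.0001324 < 0.001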